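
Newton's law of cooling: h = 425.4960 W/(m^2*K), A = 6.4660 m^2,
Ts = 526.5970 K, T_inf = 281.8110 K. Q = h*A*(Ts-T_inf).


dT = 244.7860 K
Q = 425.4960 * 6.4660 * 244.7860 = 673469.2293 W

673469.2293 W


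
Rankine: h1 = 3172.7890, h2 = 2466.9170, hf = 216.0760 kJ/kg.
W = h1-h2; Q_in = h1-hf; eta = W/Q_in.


W = 705.8720 kJ/kg
Q_in = 2956.7130 kJ/kg
eta = 0.2387 = 23.8735%

eta = 23.8735%


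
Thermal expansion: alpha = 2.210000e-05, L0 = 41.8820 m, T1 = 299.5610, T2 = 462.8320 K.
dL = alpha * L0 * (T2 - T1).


dT = 163.2710 K
dL = 2.210000e-05 * 41.8820 * 163.2710 = 0.151122 m
L_final = 42.033122 m

dL = 0.151122 m


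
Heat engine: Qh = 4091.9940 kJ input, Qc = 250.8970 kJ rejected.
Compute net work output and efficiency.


W = 4091.9940 - 250.8970 = 3841.0970 kJ
eta = 3841.0970 / 4091.9940 = 0.9387 = 93.8686%

W = 3841.0970 kJ, eta = 93.8686%


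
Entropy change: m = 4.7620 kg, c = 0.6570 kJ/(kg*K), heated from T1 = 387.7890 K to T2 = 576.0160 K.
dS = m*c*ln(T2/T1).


T2/T1 = 1.4854
ln(T2/T1) = 0.3957
dS = 4.7620 * 0.6570 * 0.3957 = 1.2379 kJ/K

1.2379 kJ/K


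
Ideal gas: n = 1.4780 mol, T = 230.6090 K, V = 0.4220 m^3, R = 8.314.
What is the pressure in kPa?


P = nRT/V = 1.4780 * 8.314 * 230.6090 / 0.4220
= 2833.7446 / 0.4220 = 6715.0346 Pa = 6.7150 kPa

6.7150 kPa


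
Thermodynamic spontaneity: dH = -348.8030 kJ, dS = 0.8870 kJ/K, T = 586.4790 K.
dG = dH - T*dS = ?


T*dS = 586.4790 * 0.8870 = 520.2069 kJ
dG = -348.8030 - 520.2069 = -869.0099 kJ (spontaneous)

dG = -869.0099 kJ, spontaneous


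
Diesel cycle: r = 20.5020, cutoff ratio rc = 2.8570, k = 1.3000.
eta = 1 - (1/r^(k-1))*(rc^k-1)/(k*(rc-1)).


r^(k-1) = 2.4748
rc^k = 3.9146
eta = 0.5122 = 51.2158%

51.2158%


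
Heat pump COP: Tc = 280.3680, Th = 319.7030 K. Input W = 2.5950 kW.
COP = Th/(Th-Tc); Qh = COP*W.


COP = 319.7030 / 39.3350 = 8.1277
Qh = 8.1277 * 2.5950 = 21.0914 kW

COP = 8.1277, Qh = 21.0914 kW


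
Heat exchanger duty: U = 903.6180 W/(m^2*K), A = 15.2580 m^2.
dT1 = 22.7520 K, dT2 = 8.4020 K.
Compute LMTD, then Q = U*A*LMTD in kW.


LMTD = 14.4050 K
Q = 903.6180 * 15.2580 * 14.4050 = 198607.2676 W = 198.6073 kW

198.6073 kW


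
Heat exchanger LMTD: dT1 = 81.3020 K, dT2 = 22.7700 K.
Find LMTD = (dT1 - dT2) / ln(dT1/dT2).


dT1/dT2 = 3.5706
ln(dT1/dT2) = 1.2727
LMTD = 58.5320 / 1.2727 = 45.9894 K

45.9894 K


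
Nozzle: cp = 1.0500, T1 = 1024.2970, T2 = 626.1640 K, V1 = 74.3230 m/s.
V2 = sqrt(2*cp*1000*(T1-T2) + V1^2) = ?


dT = 398.1330 K
2*cp*1000*dT = 836079.3000
V1^2 = 5523.9083
V2 = sqrt(841603.2083) = 917.3893 m/s

917.3893 m/s


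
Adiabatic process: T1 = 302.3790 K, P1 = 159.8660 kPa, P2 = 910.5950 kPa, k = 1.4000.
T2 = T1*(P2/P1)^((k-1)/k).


(k-1)/k = 0.2857
(P2/P1)^exp = 1.6439
T2 = 302.3790 * 1.6439 = 497.0826 K

497.0826 K


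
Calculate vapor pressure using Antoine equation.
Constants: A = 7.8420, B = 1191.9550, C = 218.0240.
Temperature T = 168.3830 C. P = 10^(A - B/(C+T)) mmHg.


C+T = 386.4070
B/(C+T) = 3.0847
log10(P) = 7.8420 - 3.0847 = 4.7573
P = 10^4.7573 = 57185.5383 mmHg

57185.5383 mmHg


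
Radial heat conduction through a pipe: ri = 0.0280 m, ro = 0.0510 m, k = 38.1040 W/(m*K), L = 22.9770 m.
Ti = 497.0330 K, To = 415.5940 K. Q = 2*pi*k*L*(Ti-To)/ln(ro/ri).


dT = 81.4390 K
ln(ro/ri) = 0.5996
Q = 2*pi*38.1040*22.9770*81.4390 / 0.5996 = 747135.3244 W

747135.3244 W


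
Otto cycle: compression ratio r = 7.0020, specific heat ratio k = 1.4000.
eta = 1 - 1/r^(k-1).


r^(k-1) = 2.1782
eta = 1 - 1/2.1782 = 0.5409 = 54.0896%

54.0896%


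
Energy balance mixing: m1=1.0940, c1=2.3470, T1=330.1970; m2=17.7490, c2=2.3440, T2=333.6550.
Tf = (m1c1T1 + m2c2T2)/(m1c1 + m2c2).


num = 14729.0876
den = 44.1713
Tf = 333.4540 K

333.4540 K


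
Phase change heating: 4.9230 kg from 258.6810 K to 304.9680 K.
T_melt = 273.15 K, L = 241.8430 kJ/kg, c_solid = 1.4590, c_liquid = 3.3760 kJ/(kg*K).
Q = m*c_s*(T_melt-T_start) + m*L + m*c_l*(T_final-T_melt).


Q1 (sensible, solid) = 4.9230 * 1.4590 * 14.4690 = 103.9259 kJ
Q2 (latent) = 4.9230 * 241.8430 = 1190.5931 kJ
Q3 (sensible, liquid) = 4.9230 * 3.3760 * 31.8180 = 528.8167 kJ
Q_total = 1823.3356 kJ

1823.3356 kJ


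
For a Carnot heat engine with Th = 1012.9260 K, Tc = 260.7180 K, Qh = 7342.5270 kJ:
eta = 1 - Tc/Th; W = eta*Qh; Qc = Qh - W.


eta = 1 - 260.7180/1012.9260 = 0.7426
W = 0.7426 * 7342.5270 = 5452.6269 kJ
Qc = 7342.5270 - 5452.6269 = 1889.9001 kJ

eta = 74.2609%, W = 5452.6269 kJ, Qc = 1889.9001 kJ


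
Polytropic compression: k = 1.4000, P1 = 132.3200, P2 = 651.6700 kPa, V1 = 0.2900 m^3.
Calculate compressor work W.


(k-1)/k = 0.2857
(P2/P1)^exp = 1.5770
W = 3.5000 * 132.3200 * 0.2900 * (1.5770 - 1) = 77.4927 kJ

77.4927 kJ


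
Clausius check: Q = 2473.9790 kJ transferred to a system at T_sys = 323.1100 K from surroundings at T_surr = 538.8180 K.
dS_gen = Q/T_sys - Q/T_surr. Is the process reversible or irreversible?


dS_sys = 2473.9790/323.1100 = 7.6568 kJ/K
dS_surr = -2473.9790/538.8180 = -4.5915 kJ/K
dS_gen = 7.6568 - 4.5915 = 3.0653 kJ/K (irreversible)

dS_gen = 3.0653 kJ/K, irreversible


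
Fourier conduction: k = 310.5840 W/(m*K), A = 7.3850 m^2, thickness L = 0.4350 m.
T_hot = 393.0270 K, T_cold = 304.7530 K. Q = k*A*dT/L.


dT = 88.2740 K
Q = 310.5840 * 7.3850 * 88.2740 / 0.4350 = 465450.1001 W

465450.1001 W


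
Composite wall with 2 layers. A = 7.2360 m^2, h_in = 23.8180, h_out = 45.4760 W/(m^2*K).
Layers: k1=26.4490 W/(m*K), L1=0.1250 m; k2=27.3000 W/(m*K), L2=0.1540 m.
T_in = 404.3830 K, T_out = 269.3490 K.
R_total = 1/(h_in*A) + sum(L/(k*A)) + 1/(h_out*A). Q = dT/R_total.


R_conv_in = 1/(23.8180*7.2360) = 0.0058
R_1 = 0.1250/(26.4490*7.2360) = 0.0007
R_2 = 0.1540/(27.3000*7.2360) = 0.0008
R_conv_out = 1/(45.4760*7.2360) = 0.0030
R_total = 0.0103 K/W
Q = 135.0340 / 0.0103 = 13143.4312 W

R_total = 0.0103 K/W, Q = 13143.4312 W


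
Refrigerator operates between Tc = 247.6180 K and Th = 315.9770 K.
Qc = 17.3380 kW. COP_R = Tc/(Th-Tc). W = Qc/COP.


COP = 247.6180 / 68.3590 = 3.6223
W = 17.3380 / 3.6223 = 4.7864 kW

COP = 3.6223, W = 4.7864 kW


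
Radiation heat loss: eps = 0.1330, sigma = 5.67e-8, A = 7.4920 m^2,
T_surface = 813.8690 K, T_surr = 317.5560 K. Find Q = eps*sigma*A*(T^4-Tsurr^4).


T^4 = 4.3875e+11
Tsurr^4 = 1.0169e+10
Q = 0.1330 * 5.67e-8 * 7.4920 * 4.2858e+11 = 24213.9827 W

24213.9827 W


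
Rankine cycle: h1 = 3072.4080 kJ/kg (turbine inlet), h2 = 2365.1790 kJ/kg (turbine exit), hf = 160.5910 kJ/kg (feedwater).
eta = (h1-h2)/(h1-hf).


W = 707.2290 kJ/kg
Q_in = 2911.8170 kJ/kg
eta = 0.2429 = 24.2882%

eta = 24.2882%


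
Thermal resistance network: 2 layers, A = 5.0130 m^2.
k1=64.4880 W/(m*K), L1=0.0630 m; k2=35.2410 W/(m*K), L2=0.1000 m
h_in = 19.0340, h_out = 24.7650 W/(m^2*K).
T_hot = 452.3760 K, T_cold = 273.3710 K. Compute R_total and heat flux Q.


R_conv_in = 1/(19.0340*5.0130) = 0.0105
R_1 = 0.0630/(64.4880*5.0130) = 0.0002
R_2 = 0.1000/(35.2410*5.0130) = 0.0006
R_conv_out = 1/(24.7650*5.0130) = 0.0081
R_total = 0.0193 K/W
Q = 179.0050 / 0.0193 = 9276.7150 W

R_total = 0.0193 K/W, Q = 9276.7150 W


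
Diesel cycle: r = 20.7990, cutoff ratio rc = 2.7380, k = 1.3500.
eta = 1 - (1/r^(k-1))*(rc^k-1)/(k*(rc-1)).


r^(k-1) = 2.8928
rc^k = 3.8952
eta = 0.5734 = 57.3433%

57.3433%


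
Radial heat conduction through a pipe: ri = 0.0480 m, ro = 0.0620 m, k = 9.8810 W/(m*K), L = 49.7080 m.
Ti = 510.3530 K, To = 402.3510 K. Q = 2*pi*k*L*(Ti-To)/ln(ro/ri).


dT = 108.0020 K
ln(ro/ri) = 0.2559
Q = 2*pi*9.8810*49.7080*108.0020 / 0.2559 = 1302302.6759 W

1302302.6759 W


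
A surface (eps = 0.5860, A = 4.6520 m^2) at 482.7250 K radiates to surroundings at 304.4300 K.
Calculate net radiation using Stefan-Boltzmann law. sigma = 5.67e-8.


T^4 = 5.4300e+10
Tsurr^4 = 8.5891e+09
Q = 0.5860 * 5.67e-8 * 4.6520 * 4.5711e+10 = 7065.4359 W

7065.4359 W


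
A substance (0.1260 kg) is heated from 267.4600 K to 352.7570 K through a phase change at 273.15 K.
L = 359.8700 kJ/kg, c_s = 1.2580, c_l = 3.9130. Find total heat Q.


Q1 (sensible, solid) = 0.1260 * 1.2580 * 5.6900 = 0.9019 kJ
Q2 (latent) = 0.1260 * 359.8700 = 45.3436 kJ
Q3 (sensible, liquid) = 0.1260 * 3.9130 * 79.6070 = 39.2493 kJ
Q_total = 85.4948 kJ

85.4948 kJ


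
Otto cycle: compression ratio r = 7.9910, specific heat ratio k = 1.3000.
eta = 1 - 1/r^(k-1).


r^(k-1) = 1.8654
eta = 1 - 1/1.8654 = 0.4639 = 46.3932%

46.3932%


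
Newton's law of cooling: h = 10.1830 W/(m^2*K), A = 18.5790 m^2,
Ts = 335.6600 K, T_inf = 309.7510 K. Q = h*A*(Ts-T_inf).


dT = 25.9090 K
Q = 10.1830 * 18.5790 * 25.9090 = 4901.7226 W

4901.7226 W


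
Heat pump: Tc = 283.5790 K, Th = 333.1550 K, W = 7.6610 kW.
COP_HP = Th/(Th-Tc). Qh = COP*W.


COP = 333.1550 / 49.5760 = 6.7201
Qh = 6.7201 * 7.6610 = 51.4826 kW

COP = 6.7201, Qh = 51.4826 kW


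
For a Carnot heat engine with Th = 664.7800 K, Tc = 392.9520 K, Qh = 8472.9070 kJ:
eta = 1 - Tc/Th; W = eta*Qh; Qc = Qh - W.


eta = 1 - 392.9520/664.7800 = 0.4089
W = 0.4089 * 8472.9070 = 3464.5648 kJ
Qc = 8472.9070 - 3464.5648 = 5008.3422 kJ

eta = 40.8899%, W = 3464.5648 kJ, Qc = 5008.3422 kJ


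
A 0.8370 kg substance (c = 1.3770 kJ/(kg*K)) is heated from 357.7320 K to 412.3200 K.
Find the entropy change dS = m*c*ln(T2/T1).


T2/T1 = 1.1526
ln(T2/T1) = 0.1420
dS = 0.8370 * 1.3770 * 0.1420 = 0.1637 kJ/K

0.1637 kJ/K


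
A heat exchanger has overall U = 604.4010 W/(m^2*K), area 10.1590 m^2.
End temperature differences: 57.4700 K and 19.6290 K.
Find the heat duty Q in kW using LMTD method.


LMTD = 35.2253 K
Q = 604.4010 * 10.1590 * 35.2253 = 216287.4659 W = 216.2875 kW

216.2875 kW


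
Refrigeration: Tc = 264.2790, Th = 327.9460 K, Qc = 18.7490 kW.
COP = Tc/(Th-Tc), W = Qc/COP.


COP = 264.2790 / 63.6670 = 4.1510
W = 18.7490 / 4.1510 = 4.5168 kW

COP = 4.1510, W = 4.5168 kW


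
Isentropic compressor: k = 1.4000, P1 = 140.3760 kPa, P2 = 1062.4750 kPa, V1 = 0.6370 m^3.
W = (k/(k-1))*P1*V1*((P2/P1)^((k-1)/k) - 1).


(k-1)/k = 0.2857
(P2/P1)^exp = 1.7830
W = 3.5000 * 140.3760 * 0.6370 * (1.7830 - 1) = 245.0528 kJ

245.0528 kJ


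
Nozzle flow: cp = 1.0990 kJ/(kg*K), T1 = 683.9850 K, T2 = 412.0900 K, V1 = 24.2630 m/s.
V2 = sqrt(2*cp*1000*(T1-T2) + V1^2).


dT = 271.8950 K
2*cp*1000*dT = 597625.2100
V1^2 = 588.6932
V2 = sqrt(598213.9032) = 773.4429 m/s

773.4429 m/s


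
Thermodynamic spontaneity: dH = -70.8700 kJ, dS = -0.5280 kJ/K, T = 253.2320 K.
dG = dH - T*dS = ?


T*dS = 253.2320 * -0.5280 = -133.7065 kJ
dG = -70.8700 + 133.7065 = 62.8365 kJ (non-spontaneous)

dG = 62.8365 kJ, non-spontaneous


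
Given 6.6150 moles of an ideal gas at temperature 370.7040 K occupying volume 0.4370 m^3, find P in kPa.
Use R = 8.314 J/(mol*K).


P = nRT/V = 6.6150 * 8.314 * 370.7040 / 0.4370
= 20387.6487 / 0.4370 = 46653.6583 Pa = 46.6537 kPa

46.6537 kPa


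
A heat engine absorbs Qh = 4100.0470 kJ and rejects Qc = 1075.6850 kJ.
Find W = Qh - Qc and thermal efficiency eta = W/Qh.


W = 4100.0470 - 1075.6850 = 3024.3620 kJ
eta = 3024.3620 / 4100.0470 = 0.7376 = 73.7641%

W = 3024.3620 kJ, eta = 73.7641%


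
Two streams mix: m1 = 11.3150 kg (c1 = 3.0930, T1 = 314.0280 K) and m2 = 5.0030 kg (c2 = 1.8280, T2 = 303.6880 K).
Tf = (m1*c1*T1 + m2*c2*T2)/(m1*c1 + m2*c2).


num = 13767.5043
den = 44.1428
Tf = 311.8858 K

311.8858 K


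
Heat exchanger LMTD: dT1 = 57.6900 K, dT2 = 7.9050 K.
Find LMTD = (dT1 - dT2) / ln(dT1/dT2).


dT1/dT2 = 7.2979
ln(dT1/dT2) = 1.9876
LMTD = 49.7850 / 1.9876 = 25.0479 K

25.0479 K


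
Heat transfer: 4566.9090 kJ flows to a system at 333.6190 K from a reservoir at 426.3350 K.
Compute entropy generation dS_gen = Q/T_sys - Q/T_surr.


dS_sys = 4566.9090/333.6190 = 13.6890 kJ/K
dS_surr = -4566.9090/426.3350 = -10.7120 kJ/K
dS_gen = 13.6890 - 10.7120 = 2.9770 kJ/K (irreversible)

dS_gen = 2.9770 kJ/K, irreversible


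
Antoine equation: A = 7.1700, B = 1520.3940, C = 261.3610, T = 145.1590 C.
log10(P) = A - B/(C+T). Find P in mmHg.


C+T = 406.5200
B/(C+T) = 3.7400
log10(P) = 7.1700 - 3.7400 = 3.4300
P = 10^3.4300 = 2691.3946 mmHg

2691.3946 mmHg


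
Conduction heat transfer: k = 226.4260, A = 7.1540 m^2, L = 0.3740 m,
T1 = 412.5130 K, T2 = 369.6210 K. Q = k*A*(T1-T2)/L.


dT = 42.8920 K
Q = 226.4260 * 7.1540 * 42.8920 / 0.3740 = 185771.8583 W

185771.8583 W


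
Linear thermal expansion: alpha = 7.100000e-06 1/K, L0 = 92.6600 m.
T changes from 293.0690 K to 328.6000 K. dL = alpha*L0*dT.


dT = 35.5310 K
dL = 7.100000e-06 * 92.6600 * 35.5310 = 0.023375 m
L_final = 92.683375 m

dL = 0.023375 m


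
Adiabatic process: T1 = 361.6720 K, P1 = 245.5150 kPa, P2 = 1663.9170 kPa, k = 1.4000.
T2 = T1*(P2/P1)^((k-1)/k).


(k-1)/k = 0.2857
(P2/P1)^exp = 1.7276
T2 = 361.6720 * 1.7276 = 624.8256 K

624.8256 K


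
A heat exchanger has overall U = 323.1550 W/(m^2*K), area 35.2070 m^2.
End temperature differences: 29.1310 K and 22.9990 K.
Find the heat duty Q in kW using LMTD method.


LMTD = 25.9443 K
Q = 323.1550 * 35.2070 * 25.9443 = 295176.9671 W = 295.1770 kW

295.1770 kW


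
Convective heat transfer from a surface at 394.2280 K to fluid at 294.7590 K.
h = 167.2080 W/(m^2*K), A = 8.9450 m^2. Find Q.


dT = 99.4690 K
Q = 167.2080 * 8.9450 * 99.4690 = 148773.3523 W

148773.3523 W


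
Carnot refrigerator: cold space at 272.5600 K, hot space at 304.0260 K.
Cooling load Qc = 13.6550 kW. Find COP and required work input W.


COP = 272.5600 / 31.4660 = 8.6620
W = 13.6550 / 8.6620 = 1.5764 kW

COP = 8.6620, W = 1.5764 kW


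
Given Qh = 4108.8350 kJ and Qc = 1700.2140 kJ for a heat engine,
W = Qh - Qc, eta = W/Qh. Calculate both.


W = 4108.8350 - 1700.2140 = 2408.6210 kJ
eta = 2408.6210 / 4108.8350 = 0.5862 = 58.6205%

W = 2408.6210 kJ, eta = 58.6205%


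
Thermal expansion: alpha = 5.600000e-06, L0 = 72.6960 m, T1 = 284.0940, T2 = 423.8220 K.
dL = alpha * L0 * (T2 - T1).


dT = 139.7280 K
dL = 5.600000e-06 * 72.6960 * 139.7280 = 0.056883 m
L_final = 72.752883 m

dL = 0.056883 m


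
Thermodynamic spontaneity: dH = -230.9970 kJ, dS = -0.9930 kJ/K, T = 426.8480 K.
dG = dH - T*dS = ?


T*dS = 426.8480 * -0.9930 = -423.8601 kJ
dG = -230.9970 + 423.8601 = 192.8631 kJ (non-spontaneous)

dG = 192.8631 kJ, non-spontaneous


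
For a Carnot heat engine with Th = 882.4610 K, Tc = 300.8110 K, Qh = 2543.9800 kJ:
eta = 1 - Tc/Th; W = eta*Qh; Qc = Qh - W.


eta = 1 - 300.8110/882.4610 = 0.6591
W = 0.6591 * 2543.9800 = 1676.7947 kJ
Qc = 2543.9800 - 1676.7947 = 867.1853 kJ

eta = 65.9123%, W = 1676.7947 kJ, Qc = 867.1853 kJ


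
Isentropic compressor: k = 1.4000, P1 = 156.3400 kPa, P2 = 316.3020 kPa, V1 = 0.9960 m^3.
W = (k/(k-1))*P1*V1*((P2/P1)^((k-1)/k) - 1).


(k-1)/k = 0.2857
(P2/P1)^exp = 1.2230
W = 3.5000 * 156.3400 * 0.9960 * (1.2230 - 1) = 121.5525 kJ

121.5525 kJ


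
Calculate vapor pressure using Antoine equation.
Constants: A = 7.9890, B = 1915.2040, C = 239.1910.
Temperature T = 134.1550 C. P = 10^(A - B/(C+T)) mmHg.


C+T = 373.3460
B/(C+T) = 5.1298
log10(P) = 7.9890 - 5.1298 = 2.8592
P = 10^2.8592 = 723.0417 mmHg

723.0417 mmHg


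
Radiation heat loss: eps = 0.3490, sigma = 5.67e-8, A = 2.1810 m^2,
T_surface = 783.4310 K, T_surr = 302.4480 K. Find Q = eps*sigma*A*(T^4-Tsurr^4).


T^4 = 3.7671e+11
Tsurr^4 = 8.3676e+09
Q = 0.3490 * 5.67e-8 * 2.1810 * 3.6834e+11 = 15896.8687 W

15896.8687 W


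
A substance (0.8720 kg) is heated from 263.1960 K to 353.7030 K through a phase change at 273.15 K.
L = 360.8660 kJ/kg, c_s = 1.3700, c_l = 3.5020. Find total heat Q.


Q1 (sensible, solid) = 0.8720 * 1.3700 * 9.9540 = 11.8914 kJ
Q2 (latent) = 0.8720 * 360.8660 = 314.6752 kJ
Q3 (sensible, liquid) = 0.8720 * 3.5020 * 80.5530 = 245.9882 kJ
Q_total = 572.5548 kJ

572.5548 kJ


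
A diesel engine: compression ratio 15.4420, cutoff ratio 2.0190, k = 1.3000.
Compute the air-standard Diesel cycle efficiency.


r^(k-1) = 2.2731
rc^k = 2.4927
eta = 0.5043 = 50.4258%

50.4258%


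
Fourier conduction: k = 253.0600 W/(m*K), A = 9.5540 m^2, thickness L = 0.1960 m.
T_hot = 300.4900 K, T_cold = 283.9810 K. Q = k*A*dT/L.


dT = 16.5090 K
Q = 253.0600 * 9.5540 * 16.5090 / 0.1960 = 203644.8524 W

203644.8524 W


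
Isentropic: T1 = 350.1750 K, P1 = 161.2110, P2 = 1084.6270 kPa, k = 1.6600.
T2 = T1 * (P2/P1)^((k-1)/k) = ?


(k-1)/k = 0.3976
(P2/P1)^exp = 2.1338
T2 = 350.1750 * 2.1338 = 747.2132 K

747.2132 K


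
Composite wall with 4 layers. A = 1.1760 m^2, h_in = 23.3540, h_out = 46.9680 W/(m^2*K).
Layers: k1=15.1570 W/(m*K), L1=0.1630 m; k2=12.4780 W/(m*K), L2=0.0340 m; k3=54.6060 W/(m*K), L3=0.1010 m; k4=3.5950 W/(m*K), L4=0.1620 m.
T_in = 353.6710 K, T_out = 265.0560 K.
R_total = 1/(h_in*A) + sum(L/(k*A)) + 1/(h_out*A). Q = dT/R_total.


R_conv_in = 1/(23.3540*1.1760) = 0.0364
R_1 = 0.1630/(15.1570*1.1760) = 0.0091
R_2 = 0.0340/(12.4780*1.1760) = 0.0023
R_3 = 0.1010/(54.6060*1.1760) = 0.0016
R_4 = 0.1620/(3.5950*1.1760) = 0.0383
R_conv_out = 1/(46.9680*1.1760) = 0.0181
R_total = 0.1059 K/W
Q = 88.6150 / 0.1059 = 837.0286 W

R_total = 0.1059 K/W, Q = 837.0286 W


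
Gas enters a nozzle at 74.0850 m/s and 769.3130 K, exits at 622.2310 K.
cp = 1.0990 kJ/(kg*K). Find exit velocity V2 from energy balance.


dT = 147.0820 K
2*cp*1000*dT = 323286.2360
V1^2 = 5488.5872
V2 = sqrt(328774.8232) = 573.3889 m/s

573.3889 m/s


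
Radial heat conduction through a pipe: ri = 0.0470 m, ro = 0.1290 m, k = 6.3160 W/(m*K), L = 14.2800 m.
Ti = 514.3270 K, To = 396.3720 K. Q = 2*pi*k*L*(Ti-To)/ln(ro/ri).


dT = 117.9550 K
ln(ro/ri) = 1.0097
Q = 2*pi*6.3160*14.2800*117.9550 / 1.0097 = 66204.7782 W

66204.7782 W


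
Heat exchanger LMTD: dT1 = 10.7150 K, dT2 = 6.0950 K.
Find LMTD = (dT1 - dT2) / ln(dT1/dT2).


dT1/dT2 = 1.7580
ln(dT1/dT2) = 0.5642
LMTD = 4.6200 / 0.5642 = 8.1889 K

8.1889 K


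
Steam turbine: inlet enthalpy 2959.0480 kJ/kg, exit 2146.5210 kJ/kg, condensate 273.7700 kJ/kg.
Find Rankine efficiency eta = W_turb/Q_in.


W = 812.5270 kJ/kg
Q_in = 2685.2780 kJ/kg
eta = 0.3026 = 30.2586%

eta = 30.2586%


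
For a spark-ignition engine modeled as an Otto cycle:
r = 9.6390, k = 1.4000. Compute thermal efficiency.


r^(k-1) = 2.4752
eta = 1 - 1/2.4752 = 0.5960 = 59.5995%

59.5995%


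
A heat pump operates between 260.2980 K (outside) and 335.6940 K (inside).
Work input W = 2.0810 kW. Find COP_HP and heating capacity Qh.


COP = 335.6940 / 75.3960 = 4.4524
Qh = 4.4524 * 2.0810 = 9.2655 kW

COP = 4.4524, Qh = 9.2655 kW


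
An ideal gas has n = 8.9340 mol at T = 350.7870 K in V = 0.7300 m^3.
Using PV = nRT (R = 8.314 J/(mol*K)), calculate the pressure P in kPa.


P = nRT/V = 8.9340 * 8.314 * 350.7870 / 0.7300
= 26055.5028 / 0.7300 = 35692.4696 Pa = 35.6925 kPa

35.6925 kPa


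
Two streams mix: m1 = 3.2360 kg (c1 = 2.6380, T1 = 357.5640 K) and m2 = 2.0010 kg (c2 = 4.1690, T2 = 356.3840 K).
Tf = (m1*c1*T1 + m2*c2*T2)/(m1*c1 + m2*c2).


num = 6025.3850
den = 16.8787
Tf = 356.9808 K

356.9808 K


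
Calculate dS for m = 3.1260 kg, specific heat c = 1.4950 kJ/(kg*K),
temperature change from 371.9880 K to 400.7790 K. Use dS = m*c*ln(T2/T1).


T2/T1 = 1.0774
ln(T2/T1) = 0.0745
dS = 3.1260 * 1.4950 * 0.0745 = 0.3484 kJ/K

0.3484 kJ/K


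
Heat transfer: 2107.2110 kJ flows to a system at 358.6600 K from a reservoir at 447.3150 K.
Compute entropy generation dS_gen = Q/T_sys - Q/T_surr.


dS_sys = 2107.2110/358.6600 = 5.8752 kJ/K
dS_surr = -2107.2110/447.3150 = -4.7108 kJ/K
dS_gen = 5.8752 - 4.7108 = 1.1644 kJ/K (irreversible)

dS_gen = 1.1644 kJ/K, irreversible


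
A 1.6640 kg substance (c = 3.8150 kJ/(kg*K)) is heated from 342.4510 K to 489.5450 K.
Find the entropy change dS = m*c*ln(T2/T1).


T2/T1 = 1.4295
ln(T2/T1) = 0.3573
dS = 1.6640 * 3.8150 * 0.3573 = 2.2685 kJ/K

2.2685 kJ/K


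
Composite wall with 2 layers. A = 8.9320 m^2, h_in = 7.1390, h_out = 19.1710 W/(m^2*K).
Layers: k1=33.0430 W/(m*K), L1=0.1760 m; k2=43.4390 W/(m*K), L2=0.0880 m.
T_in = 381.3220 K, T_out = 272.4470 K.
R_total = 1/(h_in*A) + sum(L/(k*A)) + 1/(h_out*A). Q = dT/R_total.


R_conv_in = 1/(7.1390*8.9320) = 0.0157
R_1 = 0.1760/(33.0430*8.9320) = 0.0006
R_2 = 0.0880/(43.4390*8.9320) = 0.0002
R_conv_out = 1/(19.1710*8.9320) = 0.0058
R_total = 0.0223 K/W
Q = 108.8750 / 0.0223 = 4872.3462 W

R_total = 0.0223 K/W, Q = 4872.3462 W


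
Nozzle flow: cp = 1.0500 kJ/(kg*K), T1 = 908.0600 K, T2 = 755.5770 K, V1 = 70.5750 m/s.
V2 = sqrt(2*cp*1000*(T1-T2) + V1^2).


dT = 152.4830 K
2*cp*1000*dT = 320214.3000
V1^2 = 4980.8306
V2 = sqrt(325195.1306) = 570.2588 m/s

570.2588 m/s


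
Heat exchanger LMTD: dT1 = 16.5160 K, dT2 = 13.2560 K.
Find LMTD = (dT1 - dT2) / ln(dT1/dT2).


dT1/dT2 = 1.2459
ln(dT1/dT2) = 0.2199
LMTD = 3.2600 / 0.2199 = 14.8263 K

14.8263 K


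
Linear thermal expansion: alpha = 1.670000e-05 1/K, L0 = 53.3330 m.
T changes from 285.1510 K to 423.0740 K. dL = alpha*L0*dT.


dT = 137.9230 K
dL = 1.670000e-05 * 53.3330 * 137.9230 = 0.122843 m
L_final = 53.455843 m

dL = 0.122843 m


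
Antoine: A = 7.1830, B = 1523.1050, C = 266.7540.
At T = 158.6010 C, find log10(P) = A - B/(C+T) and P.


C+T = 425.3550
B/(C+T) = 3.5808
log10(P) = 7.1830 - 3.5808 = 3.6022
P = 10^3.6022 = 4001.4237 mmHg

4001.4237 mmHg


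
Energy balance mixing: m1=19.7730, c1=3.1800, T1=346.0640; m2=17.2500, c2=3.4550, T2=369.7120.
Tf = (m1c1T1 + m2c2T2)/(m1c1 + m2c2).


num = 43794.2337
den = 122.4769
Tf = 357.5714 K

357.5714 K


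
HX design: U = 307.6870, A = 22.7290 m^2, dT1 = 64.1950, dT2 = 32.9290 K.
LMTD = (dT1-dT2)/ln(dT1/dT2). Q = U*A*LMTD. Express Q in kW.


LMTD = 46.8354 K
Q = 307.6870 * 22.7290 * 46.8354 = 327539.7013 W = 327.5397 kW

327.5397 kW


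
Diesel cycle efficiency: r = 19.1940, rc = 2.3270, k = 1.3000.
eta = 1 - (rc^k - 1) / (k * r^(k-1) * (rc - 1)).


r^(k-1) = 2.4263
rc^k = 2.9980
eta = 0.5226 = 52.2650%

52.2650%


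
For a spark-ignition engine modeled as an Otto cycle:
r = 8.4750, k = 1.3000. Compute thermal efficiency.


r^(k-1) = 1.8986
eta = 1 - 1/1.8986 = 0.4733 = 47.3306%

47.3306%


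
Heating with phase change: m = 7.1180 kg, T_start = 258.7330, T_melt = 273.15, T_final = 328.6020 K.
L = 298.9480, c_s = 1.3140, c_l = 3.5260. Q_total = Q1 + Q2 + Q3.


Q1 (sensible, solid) = 7.1180 * 1.3140 * 14.4170 = 134.8430 kJ
Q2 (latent) = 7.1180 * 298.9480 = 2127.9119 kJ
Q3 (sensible, liquid) = 7.1180 * 3.5260 * 55.4520 = 1391.7381 kJ
Q_total = 3654.4929 kJ

3654.4929 kJ


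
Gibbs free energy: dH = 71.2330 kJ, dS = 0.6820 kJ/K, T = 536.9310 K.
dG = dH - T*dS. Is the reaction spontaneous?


T*dS = 536.9310 * 0.6820 = 366.1869 kJ
dG = 71.2330 - 366.1869 = -294.9539 kJ (spontaneous)

dG = -294.9539 kJ, spontaneous


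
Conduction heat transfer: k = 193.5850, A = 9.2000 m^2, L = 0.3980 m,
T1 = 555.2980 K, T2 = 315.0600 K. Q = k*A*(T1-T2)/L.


dT = 240.2380 K
Q = 193.5850 * 9.2000 * 240.2380 / 0.3980 = 1075024.0043 W

1075024.0043 W


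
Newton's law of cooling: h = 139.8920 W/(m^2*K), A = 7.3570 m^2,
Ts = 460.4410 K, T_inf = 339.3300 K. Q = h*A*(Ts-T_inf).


dT = 121.1110 K
Q = 139.8920 * 7.3570 * 121.1110 = 124645.6783 W

124645.6783 W


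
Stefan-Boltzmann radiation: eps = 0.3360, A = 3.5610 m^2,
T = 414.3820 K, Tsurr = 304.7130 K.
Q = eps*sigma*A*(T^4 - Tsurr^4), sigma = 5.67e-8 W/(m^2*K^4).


T^4 = 2.9485e+10
Tsurr^4 = 8.6211e+09
Q = 0.3360 * 5.67e-8 * 3.5610 * 2.0864e+10 = 1415.4439 W

1415.4439 W


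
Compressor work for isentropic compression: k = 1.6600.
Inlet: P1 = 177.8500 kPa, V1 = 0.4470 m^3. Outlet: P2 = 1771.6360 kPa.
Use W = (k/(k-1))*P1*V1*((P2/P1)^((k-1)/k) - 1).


(k-1)/k = 0.3976
(P2/P1)^exp = 2.4942
W = 2.5152 * 177.8500 * 0.4470 * (2.4942 - 1) = 298.7582 kJ

298.7582 kJ


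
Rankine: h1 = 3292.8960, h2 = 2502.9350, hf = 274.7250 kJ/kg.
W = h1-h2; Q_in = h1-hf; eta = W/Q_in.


W = 789.9610 kJ/kg
Q_in = 3018.1710 kJ/kg
eta = 0.2617 = 26.1735%

eta = 26.1735%


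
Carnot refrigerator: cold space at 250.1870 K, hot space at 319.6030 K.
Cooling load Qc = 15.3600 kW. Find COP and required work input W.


COP = 250.1870 / 69.4160 = 3.6042
W = 15.3600 / 3.6042 = 4.2617 kW

COP = 3.6042, W = 4.2617 kW


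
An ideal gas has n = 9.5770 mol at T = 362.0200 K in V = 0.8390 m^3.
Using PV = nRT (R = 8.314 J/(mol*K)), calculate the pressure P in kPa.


P = nRT/V = 9.5770 * 8.314 * 362.0200 / 0.8390
= 28825.1829 / 0.8390 = 34356.5946 Pa = 34.3566 kPa

34.3566 kPa


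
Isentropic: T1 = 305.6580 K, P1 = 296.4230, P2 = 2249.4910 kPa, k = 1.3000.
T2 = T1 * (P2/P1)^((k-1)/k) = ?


(k-1)/k = 0.2308
(P2/P1)^exp = 1.5963
T2 = 305.6580 * 1.5963 = 487.9243 K

487.9243 K


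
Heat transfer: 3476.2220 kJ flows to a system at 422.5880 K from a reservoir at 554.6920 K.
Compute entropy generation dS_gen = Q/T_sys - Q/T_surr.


dS_sys = 3476.2220/422.5880 = 8.2260 kJ/K
dS_surr = -3476.2220/554.6920 = -6.2669 kJ/K
dS_gen = 8.2260 - 6.2669 = 1.9591 kJ/K (irreversible)

dS_gen = 1.9591 kJ/K, irreversible


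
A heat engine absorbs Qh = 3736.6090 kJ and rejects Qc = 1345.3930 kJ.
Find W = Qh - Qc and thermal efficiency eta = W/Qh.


W = 3736.6090 - 1345.3930 = 2391.2160 kJ
eta = 2391.2160 / 3736.6090 = 0.6399 = 63.9943%

W = 2391.2160 kJ, eta = 63.9943%


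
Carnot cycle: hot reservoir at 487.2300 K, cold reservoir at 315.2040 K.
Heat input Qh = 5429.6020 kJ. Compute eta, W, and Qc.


eta = 1 - 315.2040/487.2300 = 0.3531
W = 0.3531 * 5429.6020 = 1917.0263 kJ
Qc = 5429.6020 - 1917.0263 = 3512.5757 kJ

eta = 35.3069%, W = 1917.0263 kJ, Qc = 3512.5757 kJ


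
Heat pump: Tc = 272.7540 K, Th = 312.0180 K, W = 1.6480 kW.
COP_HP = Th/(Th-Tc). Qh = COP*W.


COP = 312.0180 / 39.2640 = 7.9467
Qh = 7.9467 * 1.6480 = 13.0961 kW

COP = 7.9467, Qh = 13.0961 kW


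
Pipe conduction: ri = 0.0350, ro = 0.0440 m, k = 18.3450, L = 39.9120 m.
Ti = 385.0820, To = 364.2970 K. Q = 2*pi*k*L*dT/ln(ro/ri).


dT = 20.7850 K
ln(ro/ri) = 0.2288
Q = 2*pi*18.3450*39.9120*20.7850 / 0.2288 = 417845.9345 W

417845.9345 W


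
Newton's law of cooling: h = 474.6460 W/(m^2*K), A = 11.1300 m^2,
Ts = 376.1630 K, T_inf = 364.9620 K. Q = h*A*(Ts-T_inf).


dT = 11.2010 K
Q = 474.6460 * 11.1300 * 11.2010 = 59172.7546 W

59172.7546 W


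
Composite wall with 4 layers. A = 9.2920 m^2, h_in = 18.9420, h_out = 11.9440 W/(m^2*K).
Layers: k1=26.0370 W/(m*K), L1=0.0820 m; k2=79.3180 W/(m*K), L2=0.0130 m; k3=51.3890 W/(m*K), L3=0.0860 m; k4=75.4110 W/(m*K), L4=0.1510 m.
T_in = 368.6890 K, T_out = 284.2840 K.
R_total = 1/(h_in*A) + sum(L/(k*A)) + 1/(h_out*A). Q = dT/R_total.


R_conv_in = 1/(18.9420*9.2920) = 0.0057
R_1 = 0.0820/(26.0370*9.2920) = 0.0003
R_2 = 0.0130/(79.3180*9.2920) = 1.7639e-05
R_3 = 0.0860/(51.3890*9.2920) = 0.0002
R_4 = 0.1510/(75.4110*9.2920) = 0.0002
R_conv_out = 1/(11.9440*9.2920) = 0.0090
R_total = 0.0154 K/W
Q = 84.4050 / 0.0154 = 5465.2191 W

R_total = 0.0154 K/W, Q = 5465.2191 W


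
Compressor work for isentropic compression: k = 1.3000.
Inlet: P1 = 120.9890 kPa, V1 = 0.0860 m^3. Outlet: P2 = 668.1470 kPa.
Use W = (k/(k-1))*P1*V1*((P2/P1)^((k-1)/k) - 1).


(k-1)/k = 0.2308
(P2/P1)^exp = 1.4834
W = 4.3333 * 120.9890 * 0.0860 * (1.4834 - 1) = 21.7961 kJ

21.7961 kJ


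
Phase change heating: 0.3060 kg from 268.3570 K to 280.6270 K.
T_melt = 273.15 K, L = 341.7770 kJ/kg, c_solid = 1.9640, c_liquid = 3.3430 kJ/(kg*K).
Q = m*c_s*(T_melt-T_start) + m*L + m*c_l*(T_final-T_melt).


Q1 (sensible, solid) = 0.3060 * 1.9640 * 4.7930 = 2.8805 kJ
Q2 (latent) = 0.3060 * 341.7770 = 104.5838 kJ
Q3 (sensible, liquid) = 0.3060 * 3.3430 * 7.4770 = 7.6487 kJ
Q_total = 115.1129 kJ

115.1129 kJ


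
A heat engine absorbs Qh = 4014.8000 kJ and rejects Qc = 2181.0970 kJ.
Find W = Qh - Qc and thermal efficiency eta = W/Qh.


W = 4014.8000 - 2181.0970 = 1833.7030 kJ
eta = 1833.7030 / 4014.8000 = 0.4567 = 45.6736%

W = 1833.7030 kJ, eta = 45.6736%


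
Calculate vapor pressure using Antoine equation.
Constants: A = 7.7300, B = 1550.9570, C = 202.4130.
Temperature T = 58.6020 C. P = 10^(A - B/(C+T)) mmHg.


C+T = 261.0150
B/(C+T) = 5.9420
log10(P) = 7.7300 - 5.9420 = 1.7880
P = 10^1.7880 = 61.3730 mmHg

61.3730 mmHg


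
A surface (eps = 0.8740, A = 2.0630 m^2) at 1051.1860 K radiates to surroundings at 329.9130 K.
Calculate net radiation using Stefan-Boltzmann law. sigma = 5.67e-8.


T^4 = 1.2210e+12
Tsurr^4 = 1.1847e+10
Q = 0.8740 * 5.67e-8 * 2.0630 * 1.2092e+12 = 123616.8624 W

123616.8624 W


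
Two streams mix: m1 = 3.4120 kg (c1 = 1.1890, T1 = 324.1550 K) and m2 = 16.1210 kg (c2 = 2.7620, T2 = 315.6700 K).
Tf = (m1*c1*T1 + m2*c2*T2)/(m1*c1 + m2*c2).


num = 15370.6402
den = 48.5831
Tf = 316.3785 K

316.3785 K


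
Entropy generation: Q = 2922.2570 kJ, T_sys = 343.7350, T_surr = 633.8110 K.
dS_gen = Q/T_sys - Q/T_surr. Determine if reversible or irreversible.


dS_sys = 2922.2570/343.7350 = 8.5015 kJ/K
dS_surr = -2922.2570/633.8110 = -4.6106 kJ/K
dS_gen = 8.5015 - 4.6106 = 3.8909 kJ/K (irreversible)

dS_gen = 3.8909 kJ/K, irreversible


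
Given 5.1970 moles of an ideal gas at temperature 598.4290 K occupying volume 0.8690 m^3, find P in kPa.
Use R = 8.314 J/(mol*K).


P = nRT/V = 5.1970 * 8.314 * 598.4290 / 0.8690
= 25856.8353 / 0.8690 = 29754.7011 Pa = 29.7547 kPa

29.7547 kPa


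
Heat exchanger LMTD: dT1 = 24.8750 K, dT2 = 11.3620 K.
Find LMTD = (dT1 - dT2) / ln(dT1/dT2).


dT1/dT2 = 2.1893
ln(dT1/dT2) = 0.7836
LMTD = 13.5130 / 0.7836 = 17.2450 K

17.2450 K


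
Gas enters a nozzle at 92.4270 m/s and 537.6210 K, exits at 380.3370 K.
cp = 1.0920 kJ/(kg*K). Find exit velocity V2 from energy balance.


dT = 157.2840 K
2*cp*1000*dT = 343508.2560
V1^2 = 8542.7503
V2 = sqrt(352051.0063) = 593.3389 m/s

593.3389 m/s


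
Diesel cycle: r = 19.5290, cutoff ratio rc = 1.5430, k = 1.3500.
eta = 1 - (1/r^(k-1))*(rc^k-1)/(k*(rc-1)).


r^(k-1) = 2.8297
rc^k = 1.7959
eta = 0.6163 = 61.6281%

61.6281%


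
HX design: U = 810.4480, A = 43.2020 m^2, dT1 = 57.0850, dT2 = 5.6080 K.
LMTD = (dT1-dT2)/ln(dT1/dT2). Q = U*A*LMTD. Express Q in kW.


LMTD = 22.1850 K
Q = 810.4480 * 43.2020 * 22.1850 = 776764.2966 W = 776.7643 kW

776.7643 kW


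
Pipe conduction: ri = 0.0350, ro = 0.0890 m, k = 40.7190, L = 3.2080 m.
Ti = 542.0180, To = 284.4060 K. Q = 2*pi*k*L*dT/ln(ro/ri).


dT = 257.6120 K
ln(ro/ri) = 0.9333
Q = 2*pi*40.7190*3.2080*257.6120 / 0.9333 = 226548.7112 W

226548.7112 W


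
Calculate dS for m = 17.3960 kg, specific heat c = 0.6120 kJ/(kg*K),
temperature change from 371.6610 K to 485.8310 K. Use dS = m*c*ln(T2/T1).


T2/T1 = 1.3072
ln(T2/T1) = 0.2679
dS = 17.3960 * 0.6120 * 0.2679 = 2.8519 kJ/K

2.8519 kJ/K


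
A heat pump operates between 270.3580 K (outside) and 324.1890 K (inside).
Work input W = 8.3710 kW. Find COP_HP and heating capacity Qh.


COP = 324.1890 / 53.8310 = 6.0223
Qh = 6.0223 * 8.3710 = 50.4131 kW

COP = 6.0223, Qh = 50.4131 kW


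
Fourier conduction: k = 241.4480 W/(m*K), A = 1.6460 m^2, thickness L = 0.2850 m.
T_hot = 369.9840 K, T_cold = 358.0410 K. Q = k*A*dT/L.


dT = 11.9430 K
Q = 241.4480 * 1.6460 * 11.9430 / 0.2850 = 16654.1325 W

16654.1325 W


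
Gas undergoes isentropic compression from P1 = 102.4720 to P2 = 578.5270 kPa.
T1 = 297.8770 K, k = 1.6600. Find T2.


(k-1)/k = 0.3976
(P2/P1)^exp = 1.9901
T2 = 297.8770 * 1.9901 = 592.8065 K

592.8065 K


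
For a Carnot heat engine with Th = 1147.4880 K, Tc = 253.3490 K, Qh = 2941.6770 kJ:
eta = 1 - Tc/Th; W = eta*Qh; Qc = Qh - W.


eta = 1 - 253.3490/1147.4880 = 0.7792
W = 0.7792 * 2941.6770 = 2292.1966 kJ
Qc = 2941.6770 - 2292.1966 = 649.4804 kJ

eta = 77.9214%, W = 2292.1966 kJ, Qc = 649.4804 kJ


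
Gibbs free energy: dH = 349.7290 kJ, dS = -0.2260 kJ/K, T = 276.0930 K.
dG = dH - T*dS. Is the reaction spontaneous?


T*dS = 276.0930 * -0.2260 = -62.3970 kJ
dG = 349.7290 + 62.3970 = 412.1260 kJ (non-spontaneous)

dG = 412.1260 kJ, non-spontaneous


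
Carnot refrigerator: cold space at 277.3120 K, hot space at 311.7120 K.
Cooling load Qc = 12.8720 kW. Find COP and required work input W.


COP = 277.3120 / 34.4000 = 8.0614
W = 12.8720 / 8.0614 = 1.5967 kW

COP = 8.0614, W = 1.5967 kW


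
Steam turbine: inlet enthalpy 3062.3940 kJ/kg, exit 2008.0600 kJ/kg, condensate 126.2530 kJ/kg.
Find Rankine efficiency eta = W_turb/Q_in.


W = 1054.3340 kJ/kg
Q_in = 2936.1410 kJ/kg
eta = 0.3591 = 35.9088%

eta = 35.9088%


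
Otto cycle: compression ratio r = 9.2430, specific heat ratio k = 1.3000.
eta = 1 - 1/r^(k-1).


r^(k-1) = 1.9487
eta = 1 - 1/1.9487 = 0.4868 = 48.6836%

48.6836%


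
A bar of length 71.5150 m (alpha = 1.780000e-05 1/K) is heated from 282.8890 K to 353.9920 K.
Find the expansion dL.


dT = 71.1030 K
dL = 1.780000e-05 * 71.5150 * 71.1030 = 0.090512 m
L_final = 71.605512 m

dL = 0.090512 m


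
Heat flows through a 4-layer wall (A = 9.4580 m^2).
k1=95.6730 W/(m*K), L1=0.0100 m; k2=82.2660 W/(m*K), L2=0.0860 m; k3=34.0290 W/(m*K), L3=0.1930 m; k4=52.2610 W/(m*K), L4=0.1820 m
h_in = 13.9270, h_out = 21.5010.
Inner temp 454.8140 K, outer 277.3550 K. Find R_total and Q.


R_conv_in = 1/(13.9270*9.4580) = 0.0076
R_1 = 0.0100/(95.6730*9.4580) = 1.1051e-05
R_2 = 0.0860/(82.2660*9.4580) = 0.0001
R_3 = 0.1930/(34.0290*9.4580) = 0.0006
R_4 = 0.1820/(52.2610*9.4580) = 0.0004
R_conv_out = 1/(21.5010*9.4580) = 0.0049
R_total = 0.0136 K/W
Q = 177.4590 / 0.0136 = 13049.7035 W

R_total = 0.0136 K/W, Q = 13049.7035 W


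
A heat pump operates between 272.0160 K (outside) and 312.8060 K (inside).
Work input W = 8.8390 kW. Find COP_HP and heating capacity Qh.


COP = 312.8060 / 40.7900 = 7.6687
Qh = 7.6687 * 8.8390 = 67.7836 kW

COP = 7.6687, Qh = 67.7836 kW


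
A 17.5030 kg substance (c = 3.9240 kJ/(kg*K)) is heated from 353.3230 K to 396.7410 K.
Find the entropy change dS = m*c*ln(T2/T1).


T2/T1 = 1.1229
ln(T2/T1) = 0.1159
dS = 17.5030 * 3.9240 * 0.1159 = 7.9603 kJ/K

7.9603 kJ/K


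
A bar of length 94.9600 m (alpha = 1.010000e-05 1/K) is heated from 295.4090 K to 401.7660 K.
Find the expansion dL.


dT = 106.3570 K
dL = 1.010000e-05 * 94.9600 * 106.3570 = 0.102007 m
L_final = 95.062007 m

dL = 0.102007 m


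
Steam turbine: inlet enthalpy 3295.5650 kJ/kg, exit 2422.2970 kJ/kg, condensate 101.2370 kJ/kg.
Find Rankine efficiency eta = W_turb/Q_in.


W = 873.2680 kJ/kg
Q_in = 3194.3280 kJ/kg
eta = 0.2734 = 27.3381%

eta = 27.3381%


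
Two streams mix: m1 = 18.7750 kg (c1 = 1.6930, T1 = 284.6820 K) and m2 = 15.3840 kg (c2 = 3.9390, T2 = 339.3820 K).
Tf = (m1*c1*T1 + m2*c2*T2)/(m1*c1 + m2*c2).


num = 29614.6499
den = 92.3837
Tf = 320.5616 K

320.5616 K


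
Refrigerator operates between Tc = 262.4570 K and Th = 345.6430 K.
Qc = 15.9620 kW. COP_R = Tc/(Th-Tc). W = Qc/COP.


COP = 262.4570 / 83.1860 = 3.1551
W = 15.9620 / 3.1551 = 5.0592 kW

COP = 3.1551, W = 5.0592 kW


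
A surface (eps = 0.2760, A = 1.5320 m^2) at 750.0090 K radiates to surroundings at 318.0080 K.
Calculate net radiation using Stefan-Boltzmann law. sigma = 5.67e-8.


T^4 = 3.1642e+11
Tsurr^4 = 1.0227e+10
Q = 0.2760 * 5.67e-8 * 1.5320 * 3.0619e+11 = 7340.8791 W

7340.8791 W


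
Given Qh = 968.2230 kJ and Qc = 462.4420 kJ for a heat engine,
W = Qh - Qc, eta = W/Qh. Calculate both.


W = 968.2230 - 462.4420 = 505.7810 kJ
eta = 505.7810 / 968.2230 = 0.5224 = 52.2381%

W = 505.7810 kJ, eta = 52.2381%


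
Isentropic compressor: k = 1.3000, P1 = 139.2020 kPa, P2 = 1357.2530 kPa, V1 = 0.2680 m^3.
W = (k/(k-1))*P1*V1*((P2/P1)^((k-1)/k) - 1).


(k-1)/k = 0.2308
(P2/P1)^exp = 1.6914
W = 4.3333 * 139.2020 * 0.2680 * (1.6914 - 1) = 111.7641 kJ

111.7641 kJ


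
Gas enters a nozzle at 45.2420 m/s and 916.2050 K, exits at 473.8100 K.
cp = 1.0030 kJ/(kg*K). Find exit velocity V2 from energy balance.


dT = 442.3950 K
2*cp*1000*dT = 887444.3700
V1^2 = 2046.8386
V2 = sqrt(889491.2086) = 943.1284 m/s

943.1284 m/s


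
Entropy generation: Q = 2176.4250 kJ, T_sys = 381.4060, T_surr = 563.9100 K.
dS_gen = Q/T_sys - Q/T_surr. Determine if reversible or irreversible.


dS_sys = 2176.4250/381.4060 = 5.7063 kJ/K
dS_surr = -2176.4250/563.9100 = -3.8595 kJ/K
dS_gen = 5.7063 - 3.8595 = 1.8468 kJ/K (irreversible)

dS_gen = 1.8468 kJ/K, irreversible


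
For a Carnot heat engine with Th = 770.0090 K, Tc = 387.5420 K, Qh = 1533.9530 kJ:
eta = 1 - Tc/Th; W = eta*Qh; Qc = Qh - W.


eta = 1 - 387.5420/770.0090 = 0.4967
W = 0.4967 * 1533.9530 = 761.9215 kJ
Qc = 1533.9530 - 761.9215 = 772.0315 kJ

eta = 49.6705%, W = 761.9215 kJ, Qc = 772.0315 kJ


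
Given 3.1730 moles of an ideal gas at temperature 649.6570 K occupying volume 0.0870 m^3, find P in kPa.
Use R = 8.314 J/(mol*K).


P = nRT/V = 3.1730 * 8.314 * 649.6570 / 0.0870
= 17138.1608 / 0.0870 = 196990.3546 Pa = 196.9904 kPa

196.9904 kPa


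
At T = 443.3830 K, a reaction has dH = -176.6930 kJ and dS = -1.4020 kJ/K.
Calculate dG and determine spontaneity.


T*dS = 443.3830 * -1.4020 = -621.6230 kJ
dG = -176.6930 + 621.6230 = 444.9300 kJ (non-spontaneous)

dG = 444.9300 kJ, non-spontaneous


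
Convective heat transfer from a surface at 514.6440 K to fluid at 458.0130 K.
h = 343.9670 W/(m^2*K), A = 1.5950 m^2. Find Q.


dT = 56.6310 K
Q = 343.9670 * 1.5950 * 56.6310 = 31069.3163 W

31069.3163 W


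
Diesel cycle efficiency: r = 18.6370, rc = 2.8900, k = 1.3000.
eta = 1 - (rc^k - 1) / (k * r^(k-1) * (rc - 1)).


r^(k-1) = 2.4050
rc^k = 3.9734
eta = 0.4968 = 49.6798%

49.6798%


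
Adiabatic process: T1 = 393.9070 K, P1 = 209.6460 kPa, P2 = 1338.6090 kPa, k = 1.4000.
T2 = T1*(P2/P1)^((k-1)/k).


(k-1)/k = 0.2857
(P2/P1)^exp = 1.6984
T2 = 393.9070 * 1.6984 = 669.0236 K

669.0236 K


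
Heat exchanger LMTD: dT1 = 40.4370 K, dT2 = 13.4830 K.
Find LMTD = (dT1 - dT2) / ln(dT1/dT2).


dT1/dT2 = 2.9991
ln(dT1/dT2) = 1.0983
LMTD = 26.9540 / 1.0983 = 24.5412 K

24.5412 K


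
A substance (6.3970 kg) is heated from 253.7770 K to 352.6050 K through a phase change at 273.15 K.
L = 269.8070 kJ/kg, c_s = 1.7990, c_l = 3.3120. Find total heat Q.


Q1 (sensible, solid) = 6.3970 * 1.7990 * 19.3730 = 222.9484 kJ
Q2 (latent) = 6.3970 * 269.8070 = 1725.9554 kJ
Q3 (sensible, liquid) = 6.3970 * 3.3120 * 79.4550 = 1683.4023 kJ
Q_total = 3632.3061 kJ

3632.3061 kJ


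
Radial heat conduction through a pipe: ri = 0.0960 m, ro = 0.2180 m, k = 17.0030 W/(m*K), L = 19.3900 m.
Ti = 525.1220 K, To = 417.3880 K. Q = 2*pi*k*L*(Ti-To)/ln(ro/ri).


dT = 107.7340 K
ln(ro/ri) = 0.8201
Q = 2*pi*17.0030*19.3900*107.7340 / 0.8201 = 272109.9262 W

272109.9262 W


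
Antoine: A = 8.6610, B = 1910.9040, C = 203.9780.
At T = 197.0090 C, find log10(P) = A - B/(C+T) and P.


C+T = 400.9870
B/(C+T) = 4.7655
log10(P) = 8.6610 - 4.7655 = 3.8955
P = 10^3.8955 = 7861.3815 mmHg

7861.3815 mmHg


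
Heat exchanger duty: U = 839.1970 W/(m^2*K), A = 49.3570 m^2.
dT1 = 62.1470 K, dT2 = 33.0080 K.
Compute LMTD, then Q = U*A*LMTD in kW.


LMTD = 46.0512 K
Q = 839.1970 * 49.3570 * 46.0512 = 1907450.9952 W = 1907.4510 kW

1907.4510 kW


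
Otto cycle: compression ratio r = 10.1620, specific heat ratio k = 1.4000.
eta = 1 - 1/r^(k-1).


r^(k-1) = 2.5281
eta = 1 - 1/2.5281 = 0.6044 = 60.4444%

60.4444%


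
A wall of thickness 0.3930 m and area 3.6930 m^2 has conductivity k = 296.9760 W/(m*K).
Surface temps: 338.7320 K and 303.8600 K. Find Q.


dT = 34.8720 K
Q = 296.9760 * 3.6930 * 34.8720 / 0.3930 = 97316.1607 W

97316.1607 W


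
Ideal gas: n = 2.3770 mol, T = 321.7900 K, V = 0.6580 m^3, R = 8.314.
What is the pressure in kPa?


P = nRT/V = 2.3770 * 8.314 * 321.7900 / 0.6580
= 6359.3356 / 0.6580 = 9664.6438 Pa = 9.6646 kPa

9.6646 kPa


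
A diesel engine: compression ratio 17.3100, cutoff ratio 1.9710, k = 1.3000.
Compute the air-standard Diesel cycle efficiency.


r^(k-1) = 2.3523
rc^k = 2.4160
eta = 0.5231 = 52.3125%

52.3125%
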